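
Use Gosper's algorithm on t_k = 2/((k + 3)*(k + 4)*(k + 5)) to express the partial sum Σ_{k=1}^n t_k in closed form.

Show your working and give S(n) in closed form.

t_(k+1)/t_k = (k + 3)/(k + 6).
Gosper form: A/B · C(k+1)/C(k) with A=k + 3, B=k + 6, C=1.
Key eq: (k + 3)·f(k+1) = (k + 5)·f(k) + (1).
Degrees (1,1,0) ⇒ d ≤ 2.
Solve for f: f(k) = k*(k + 7)/24 (degree 2 ≤ 2).
Then R = B(k−1)f/C = k*(k + 5)*(k + 7)/24, so s_k = R(k)·t_k = k*(k + 7)/(12*(k + 3)*(k + 4)).
Check: Δs_k = 2/(k**3 + 12*k**2 + 47*k + 60). ✓
s_(n+1) = (n**2 + 9*n + 8)/(12*(n**2 + 9*n + 20)) and s_(1) = 1/30, so S(n) = n*(n + 9)/(20*(n**2 + 9*n + 20)).

S(n) = n*(n + 9)/(20*(n**2 + 9*n + 20))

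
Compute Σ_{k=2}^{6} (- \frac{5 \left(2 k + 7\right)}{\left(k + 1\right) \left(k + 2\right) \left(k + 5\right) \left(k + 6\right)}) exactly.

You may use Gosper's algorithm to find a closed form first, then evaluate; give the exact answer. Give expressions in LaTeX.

Σ = -125/672

t_(k+1)/t_k = (k + 1)*(k + 5)*(2*k + 9)/((k + 3)*(k + 7)*(2*k + 7)).
Factor: A=k + 1; B=k + 7; C=k**3 + 21*k**2/2 + 73*k/2 + 42.
Key eq: (k + 1)·f(k+1) = (k + 6)·f(k) + (k**3 + 21*k**2/2 + 73*k/2 + 42).
deg f ≤ 5 (via 1,1,3).
Coefficient equations give f(k) = k*(k + 2)*(k + 3)*(k + 4)*(k + 6)/10.
R(k) = B(k−1)·f(k)/C(k) = k*(k + 2)*(k + 6)**2/(5*(2*k + 7)); s_k = R·t_k = k*(-k - 6)/(k**2 + 6*k + 5).
Check: Δs_k = 5*(-2*k - 7)/(k**4 + 14*k**3 + 65*k**2 + 112*k + 60). ✓
Sum = s_(7) − s_(2); s_(7) = -91/96, s_(2) = -16/21 ⇒ -125/672.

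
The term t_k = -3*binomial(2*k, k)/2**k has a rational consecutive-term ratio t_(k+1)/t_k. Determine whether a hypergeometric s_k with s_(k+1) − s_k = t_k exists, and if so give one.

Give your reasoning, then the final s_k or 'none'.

not Gosper-summable; s_k does not exist

t_(k+1)/t_k = (2*k + 1)/(k + 1).
A = 2*k + 1, B = k + 1, C = 1.
Solve (2*k + 1)·f(k+1) − (k)·f(k) = 1.
deg f ≤ -1 (via 1,1,0).
Negative degree bound (-1): no f exists, t_k not Gosper-summable.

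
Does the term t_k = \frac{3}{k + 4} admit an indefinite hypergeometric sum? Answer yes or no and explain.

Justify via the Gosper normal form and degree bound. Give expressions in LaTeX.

Ratio r(k) = (k + 4)/(k + 5).
A = k + 4, B = k + 5, C = 1.
Solve (k + 4)·f(k+1) − (k + 4)·f(k) = 1.
From deg A=1, deg B=1, deg C=0: d=0.
Put f(k) = c0: A·f(k+1) − B(k−1)·f(k) − C = -1; need -1 = 0 — inconsistent ⇒ no f, not summable.

No — t_k has no hypergeometric antidifference.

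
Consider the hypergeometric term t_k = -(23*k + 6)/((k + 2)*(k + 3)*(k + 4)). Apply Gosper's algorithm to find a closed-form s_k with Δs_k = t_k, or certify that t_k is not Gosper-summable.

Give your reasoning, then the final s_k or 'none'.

s_k = k*(4 - 13*k)/(3*(k + 2)*(k + 3))

The ratio is (k + 2)*(23*k + 29)/((k + 5)*(23*k + 6)).
Normal form (A,B,C) = (k + 2, k + 5, k + 6/23).
Key eq: (k + 2)·f(k+1) = (k + 4)·f(k) + (k + 6/23).
Degrees (1,1,1) ⇒ d ≤ 2.
Coefficient equations give f(k) = k*(13*k - 4)/69.
So s_k = (B(k−1)f/C)·t_k = (k*(k + 4)*(13*k - 4)/(3*(23*k + 6)))·t_k = k*(4 - 13*k)/(3*(k + 2)*(k + 3)).
s_(k+1) − s_k = (-23*k - 6)/(k**3 + 9*k**2 + 26*k + 24) = t_k.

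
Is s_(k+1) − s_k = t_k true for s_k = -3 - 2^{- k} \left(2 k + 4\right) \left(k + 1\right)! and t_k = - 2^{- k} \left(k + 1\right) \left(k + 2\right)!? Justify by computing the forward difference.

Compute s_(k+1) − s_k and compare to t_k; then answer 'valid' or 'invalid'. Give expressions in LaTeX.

s_(k+1) = -2**(-k - 1)*(2*k + 6)*factorial(k + 2) - 3
s_(k+1) − s_k = -(k + 1)*factorial(k + 2)/2**k
(s_(k+1) − s_k) − t_k = 0

valid; difference matches t_k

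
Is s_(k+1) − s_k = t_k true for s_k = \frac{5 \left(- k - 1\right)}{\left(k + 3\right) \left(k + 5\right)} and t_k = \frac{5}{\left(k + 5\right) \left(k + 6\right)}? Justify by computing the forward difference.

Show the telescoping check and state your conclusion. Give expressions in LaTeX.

Invalid: residual \frac{10 \left(- 2 k - 9\right)}{k^{4} + 18 k^{3} + 119 k^{2} + 342 k + 360} ≠ 0.

s_(k+1) = 5*(-k - 2)/((k + 4)*(k + 6))
s_(k+1) − s_k = 5*(k**2 + 3*k - 6)/(k**4 + 18*k**3 + 119*k**2 + 342*k + 360)
(s_(k+1) − s_k) − t_k = 10*(-2*k - 9)/(k**4 + 18*k**3 + 119*k**2 + 342*k + 360)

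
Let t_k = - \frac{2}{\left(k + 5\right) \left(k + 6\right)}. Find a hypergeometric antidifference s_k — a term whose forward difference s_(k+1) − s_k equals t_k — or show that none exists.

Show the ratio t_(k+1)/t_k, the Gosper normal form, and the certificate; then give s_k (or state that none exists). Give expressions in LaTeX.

s_k = - \frac{2 k}{5 k + 25}

Ratio r(k) = (k + 5)/(k + 7).
Factor: A=k + 5; B=k + 7; C=1.
f must satisfy (k + 5)·f(k+1) − (k + 6)·f(k) = 1.
From deg A=1, deg B=1, deg C=0: d=1.
Match coefficients ⇒ f(k) = k/5.
So s_k = (B(k−1)f/C)·t_k = (k*(k + 6)/5)·t_k = -2*k/(5*k + 25).
s_(k+1) − s_k = -2/(k**2 + 11*k + 30) = t_k.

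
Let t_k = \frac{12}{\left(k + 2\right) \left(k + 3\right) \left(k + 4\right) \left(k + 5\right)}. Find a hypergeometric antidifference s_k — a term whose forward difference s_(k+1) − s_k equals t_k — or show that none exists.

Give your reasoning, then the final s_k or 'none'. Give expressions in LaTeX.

t_(k+1)/t_k = (k + 2)/(k + 6).
Normal form (A,B,C) = (k + 2, k + 6, 1).
Set up (k + 2)·f(k+1) − (k + 5)·f(k) − (1) = 0.
Bound: deg f ≤ 3.
Coefficient equations give f(k) = k*(k**2 + 9*k + 26)/72.
Get s_k = R·t_k = k*(k**2 + 9*k + 26)/(6*(k + 2)*(k + 3)*(k + 4)) with R(k) = B(k−1)f(k)/C(k) = k*(k + 5)*(k**2 + 9*k + 26)/72.
s_(k+1) − s_k = 12/(k**4 + 14*k**3 + 71*k**2 + 154*k + 120) = t_k.

s_k = \frac{k \left(k^{2} + 9 k + 26\right)}{6 \left(k + 2\right) \left(k + 3\right) \left(k + 4\right)}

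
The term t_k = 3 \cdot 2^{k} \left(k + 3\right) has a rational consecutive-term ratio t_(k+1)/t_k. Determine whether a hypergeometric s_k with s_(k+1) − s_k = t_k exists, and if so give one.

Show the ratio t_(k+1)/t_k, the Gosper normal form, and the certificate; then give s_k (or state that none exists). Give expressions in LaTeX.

s_k = 3 \cdot 2^{k} \left(k + 1\right)

The ratio is 2*(k + 4)/(k + 3).
Take A(k)=2, B(k)=1, C(k)=k + 3.
f must satisfy (2)·f(k+1) − (1)·f(k) = k + 3.
Degrees (0,0,1) ⇒ d ≤ 1.
Solve for f: f(k) = k + 1 (degree 1 ≤ 1).
Then R = B(k−1)f/C = (k + 1)/(k + 3), so s_k = R(k)·t_k = 3*2**k*(k + 1).
Verify: 3*2**k*(k + 3) matches t_k.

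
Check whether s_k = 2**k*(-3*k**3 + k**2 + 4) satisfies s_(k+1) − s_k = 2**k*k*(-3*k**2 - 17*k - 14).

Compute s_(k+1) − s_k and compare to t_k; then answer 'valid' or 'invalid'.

s_(k+1) = 2**(k + 1)*(-3*(k + 1)**3 + (k + 1)**2 + 4)
s_(k+1) − s_k = 2**k*k*(-3*k**2 - 17*k - 14)
(s_(k+1) − s_k) − t_k = 0

Valid — Δs_k = t_k.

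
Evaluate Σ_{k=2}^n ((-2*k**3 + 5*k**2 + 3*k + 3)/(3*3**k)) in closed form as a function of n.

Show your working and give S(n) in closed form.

Compute t_(k+1)/t_k: get (2*k**3 + k**2 - 7*k - 9)/(3*(2*k**3 - 5*k**2 - 3*k - 3)).
Take A(k)=1/3, B(k)=1, C(k)=k**3 - 5*k**2/2 - 3*k/2 - 3/2.
Set up (1/3)·f(k+1) − (1)·f(k) − (k**3 - 5*k**2/2 - 3*k/2 - 3/2) = 0.
From deg A=0, deg B=0, deg C=3: d=3.
Solving with deg f ≤ 3: f(k) = -3*(k - 2)*(k**2 + k + 1)/2.
Then R = B(k−1)f/C = -3*(k - 2)*(k**2 + k + 1)/(2*k**3 - 5*k**2 - 3*k - 3), so s_k = R(k)·t_k = (k**3 - k**2 - k - 2)/3**k.
Verify: (-2*k**3 + 5*k**2 + 3*k + 3)/(3*3**k) matches t_k.
s_(n+1) = 3**(-n - 1)*(n**3 + 2*n**2 - 3) and s_(2) = 0, so S(n) = 3**(-n - 1)*(n**3 + 2*n**2 - 3).

S(n) = 3**(-n - 1)*(n**3 + 2*n**2 - 3)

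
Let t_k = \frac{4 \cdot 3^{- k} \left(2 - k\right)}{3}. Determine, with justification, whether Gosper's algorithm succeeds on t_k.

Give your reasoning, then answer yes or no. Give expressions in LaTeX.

Compute t_(k+1)/t_k: get (k - 1)/(3*(k - 2)).
Normal form (A,B,C) = (1/3, 1, k - 2).
f must satisfy (1/3)·f(k+1) − (1)·f(k) = k - 2.
Bound: deg f ≤ 1.
A polynomial solution: f(k) = -3*(2*k - 3)/4.
R(k) = B(k−1)·f(k)/C(k) = -3*(2*k - 3)/(4*(k - 2)); s_k = R·t_k = (2*k - 3)/3**k.
Check: Δs_k = 4*(2 - k)/(3*3**k). ✓

Yes. s_k = 3^{- k} \left(2 k - 3\right).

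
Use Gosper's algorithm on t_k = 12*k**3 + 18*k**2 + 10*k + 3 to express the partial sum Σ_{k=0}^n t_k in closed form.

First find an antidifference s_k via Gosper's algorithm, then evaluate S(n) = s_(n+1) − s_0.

S(n) = 3*n**4 + 12*n**3 + 17*n**2 + 11*n + 3

Ratio r(k) = (12*k**3 + 54*k**2 + 82*k + 43)/(12*k**3 + 18*k**2 + 10*k + 3).
Gosper form: A/B · C(k+1)/C(k) with A=1, B=1, C=k**3 + 3*k**2/2 + 5*k/6 + 1/4.
Need (1)·f(k+1) − (1)·f(k) = k**3 + 3*k**2/2 + 5*k/6 + 1/4.
From deg A=0, deg B=0, deg C=3: d=4.
A polynomial solution: f(k) = k*(3*k**3 - k + 1)/12.
R(k) = B(k−1)·f(k)/C(k) = k*(3*k**3 - k + 1)/(12*k**3 + 18*k**2 + 10*k + 3); s_k = R·t_k = k*(3*k**3 - k + 1).
Check: Δs_k = 12*k**3 + 18*k**2 + 10*k + 3. ✓
Σ_(k=0)^n t_k = s_(n+1) − s_(0) = (3*n**4 + 12*n**3 + 17*n**2 + 11*n + 3) − (0), i.e. 3*n**4 + 12*n**3 + 17*n**2 + 11*n + 3.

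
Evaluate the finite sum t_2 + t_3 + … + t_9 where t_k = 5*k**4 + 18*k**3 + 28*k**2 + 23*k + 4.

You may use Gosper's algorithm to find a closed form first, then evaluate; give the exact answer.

Step 1: r(k) = (5*k**4 + 38*k**3 + 112*k**2 + 153*k + 78)/(5*k**4 + 18*k**3 + 28*k**2 + 23*k + 4).
A = 1, B = 1, C = k**4 + 18*k**3/5 + 28*k**2/5 + 23*k/5 + 4/5.
Need (1)·f(k+1) − (1)·f(k) = k**4 + 18*k**3/5 + 28*k**2/5 + 23*k/5 + 4/5.
From deg A=0, deg B=0, deg C=4: d=5.
A polynomial solution: f(k) = k*(k**4 + 2*k**3 + 2*k**2 + 2*k - 3)/5.
R(k) = B(k−1)·f(k)/C(k) = k*(k**4 + 2*k**3 + 2*k**2 + 2*k - 3)/(5*k**4 + 18*k**3 + 28*k**2 + 23*k + 4); s_k = R·t_k = k*(k**4 + 2*k**3 + 2*k**2 + 2*k - 3).
Δs = 5*k**4 + 18*k**3 + 28*k**2 + 23*k + 4, as required.
Sum = s_(10) − s_(2); s_(10) = 122170, s_(2) = 82 ⇒ 122088.

Σ = 122088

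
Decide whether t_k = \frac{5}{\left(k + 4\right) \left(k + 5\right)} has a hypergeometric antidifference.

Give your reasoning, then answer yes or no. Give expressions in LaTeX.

Yes. s_k = \frac{5 k}{4 \left(k + 4\right)}.

t_(k+1)/t_k = (k + 4)/(k + 6).
Normal form (A,B,C) = (k + 4, k + 6, 1).
Set up (k + 4)·f(k+1) − (k + 5)·f(k) − (1) = 0.
Bound: deg f ≤ 1.
Coefficient equations give f(k) = k/4.
Get s_k = R·t_k = 5*k/(4*(k + 4)) with R(k) = B(k−1)f(k)/C(k) = k*(k + 5)/4.
Verify: 5/(k**2 + 9*k + 20) matches t_k.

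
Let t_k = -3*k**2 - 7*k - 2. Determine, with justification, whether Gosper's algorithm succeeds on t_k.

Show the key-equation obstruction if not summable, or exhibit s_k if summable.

Yes. s_k = k*(-k**2 - 2*k + 1).

Step 1: r(k) = (3*k**2 + 13*k + 12)/(3*k**2 + 7*k + 2).
Factor: A=1; B=1; C=k**2 + 7*k/3 + 2/3.
f must satisfy (1)·f(k+1) − (1)·f(k) = k**2 + 7*k/3 + 2/3.
d = 3 from the (0,0,2) case.
Solving with deg f ≤ 3: f(k) = k*(k**2 + 2*k - 1)/3.
Get s_k = R·t_k = k*(-k**2 - 2*k + 1) with R(k) = B(k−1)f(k)/C(k) = k*(k**2 + 2*k - 1)/((k + 2)*(3*k + 1)).
Δs = -3*k**2 - 7*k - 2, as required.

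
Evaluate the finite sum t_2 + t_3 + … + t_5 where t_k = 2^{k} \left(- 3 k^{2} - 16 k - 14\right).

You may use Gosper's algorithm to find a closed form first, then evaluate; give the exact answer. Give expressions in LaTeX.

t_(k+1)/t_k = 2*(3*k**2 + 22*k + 33)/(3*k**2 + 16*k + 14).
Factor: A=2; B=1; C=k**2 + 16*k/3 + 14/3.
f must satisfy (2)·f(k+1) − (1)·f(k) = k**2 + 16*k/3 + 14/3.
d = 2 from the (0,0,2) case.
Solve for f: f(k) = k*(3*k + 4)/3 (degree 2 ≤ 2).
Then R = B(k−1)f/C = k*(3*k + 4)/(3*k**2 + 16*k + 14), so s_k = R(k)·t_k = 2**k*k*(-3*k - 4).
s_(k+1) − s_k = 2**k*(-3*k**2 - 16*k - 14) = t_k.
Σ_(k=2)^(5) t_k = s_(6) − s_(2) = -8448 − (-80) = -8368.

Σ = -8368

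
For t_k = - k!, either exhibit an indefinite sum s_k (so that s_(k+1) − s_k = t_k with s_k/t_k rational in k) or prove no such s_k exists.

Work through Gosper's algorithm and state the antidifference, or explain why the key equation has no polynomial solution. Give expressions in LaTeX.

none — t_k is not Gosper-summable

The ratio is k + 1.
Factor: A=k + 1; B=1; C=1.
f must satisfy (k + 1)·f(k+1) − (1)·f(k) = 1.
d = -1 from the (1,0,0) case.
deg f ≤ -1 is impossible — no certificate.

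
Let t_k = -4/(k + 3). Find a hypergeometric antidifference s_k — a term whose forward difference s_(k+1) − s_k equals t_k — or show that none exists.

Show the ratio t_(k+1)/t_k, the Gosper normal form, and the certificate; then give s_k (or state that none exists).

none (Gosper's algorithm certifies no s_k)

t_(k+1)/t_k = (k + 3)/(k + 4).
Gosper form: A/B · C(k+1)/C(k) with A=k + 3, B=k + 4, C=1.
Need (k + 3)·f(k+1) − (k + 3)·f(k) = 1.
d = 0 from the (1,1,0) case.
Write f(k) = c0. Then LHS − RHS = -1, requiring -1 = 0: contradictory. No certificate.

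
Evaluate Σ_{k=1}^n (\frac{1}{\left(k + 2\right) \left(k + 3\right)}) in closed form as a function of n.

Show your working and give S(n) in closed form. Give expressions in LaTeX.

S(n) = \frac{n}{3 \left(n + 3\right)}

r(k) = (k + 2)/(k + 4) after simplifying.
Factor: A=k + 2; B=k + 4; C=1.
f must satisfy (k + 2)·f(k+1) − (k + 3)·f(k) = 1.
Bound: deg f ≤ 1.
Solve for f: f(k) = k/2 (degree 1 ≤ 1).
Then R = B(k−1)f/C = k*(k + 3)/2, so s_k = R(k)·t_k = k/(2*(k + 2)).
Check: Δs_k = 1/(k**2 + 5*k + 6). ✓
Σ_(k=1)^n t_k = s_(n+1) − s_(1) = ((n + 1)/(2*(n + 3))) − (1/6), i.e. n/(3*(n + 3)).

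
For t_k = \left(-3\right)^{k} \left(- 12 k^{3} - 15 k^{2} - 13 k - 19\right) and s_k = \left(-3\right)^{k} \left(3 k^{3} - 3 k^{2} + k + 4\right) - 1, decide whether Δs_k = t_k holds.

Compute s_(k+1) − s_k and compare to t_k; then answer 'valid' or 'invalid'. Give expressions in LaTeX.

Valid — Δs_k = t_k.

s_(k+1) = (-3)**(k + 1)*(k + 3*(k + 1)**3 - 3*(k + 1)**2 + 5) - 1
s_(k+1) − s_k = (-3)**k*(-12*k**3 - 15*k**2 - 13*k - 19)
(s_(k+1) − s_k) − t_k = 0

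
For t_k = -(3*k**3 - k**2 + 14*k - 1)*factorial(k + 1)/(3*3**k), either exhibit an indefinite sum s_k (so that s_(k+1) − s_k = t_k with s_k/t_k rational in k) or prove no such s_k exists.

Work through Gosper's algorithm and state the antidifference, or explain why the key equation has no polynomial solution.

t_(k+1)/t_k = (k + 2)*(14*k + 3*(k + 1)**3 - (k + 1)**2 + 13)/(3*(3*k**3 - k**2 + 14*k - 1)).
A = k/3 + 2/3, B = 1, C = k**3 - k**2/3 + 14*k/3 - 1/3.
Solve (k/3 + 2/3)·f(k+1) − (1)·f(k) = k**3 - k**2/3 + 14*k/3 - 1/3.
deg f ≤ 2 (via 1,0,3).
Solve for f: f(k) = 3*k**2 - 4*k - 1 (degree 2 ≤ 2).
So s_k = (B(k−1)f/C)·t_k = (3*(3*k**2 - 4*k - 1)/(3*k**3 - k**2 + 14*k - 1))·t_k = (-3*k**2 + 4*k + 1)*factorial(k + 1)/3**k.
Verify: -(3*k**3 - k**2 + 14*k - 1)*factorial(k + 1)/(3*3**k) matches t_k.

s_k = (-3*k**2 + 4*k + 1)*factorial(k + 1)/3**k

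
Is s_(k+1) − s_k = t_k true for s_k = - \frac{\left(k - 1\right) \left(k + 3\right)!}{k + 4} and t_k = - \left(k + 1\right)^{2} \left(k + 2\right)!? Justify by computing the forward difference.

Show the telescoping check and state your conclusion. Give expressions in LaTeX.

Invalid: residual \frac{\left(k^{3} + 6 k^{2} + 8 k + 5\right) \left(k + 2\right)!}{\left(k + 4\right) \left(k + 5\right)} ≠ 0.

s_(k+1) = -k*factorial(k + 4)/(k + 5)
s_(k+1) − s_k = -(k**3 + 7*k**2 + 12*k + 5)*factorial(k + 3)/((k + 4)*(k + 5))
(s_(k+1) − s_k) − t_k = (k**3 + 6*k**2 + 8*k + 5)*factorial(k + 2)/((k + 4)*(k + 5))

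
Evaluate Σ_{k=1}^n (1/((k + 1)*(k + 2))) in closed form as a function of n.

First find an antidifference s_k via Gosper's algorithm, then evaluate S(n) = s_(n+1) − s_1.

S(n) = n/(2*(n + 2))

Ratio r(k) = (k + 1)/(k + 3).
Normal form (A,B,C) = (k + 1, k + 3, 1).
Key eq: (k + 1)·f(k+1) = (k + 2)·f(k) + (1).
Degrees (1,1,0) ⇒ d ≤ 1.
Solve for f: f(k) = k (degree 1 ≤ 1).
R(k) = B(k−1)·f(k)/C(k) = k*(k + 2); s_k = R·t_k = k/(k + 1).
s_(k+1) − s_k = 1/(k**2 + 3*k + 2) = t_k.
s_(n+1) = (n + 1)/(n + 2) and s_(1) = 1/2, so S(n) = n/(2*(n + 2)).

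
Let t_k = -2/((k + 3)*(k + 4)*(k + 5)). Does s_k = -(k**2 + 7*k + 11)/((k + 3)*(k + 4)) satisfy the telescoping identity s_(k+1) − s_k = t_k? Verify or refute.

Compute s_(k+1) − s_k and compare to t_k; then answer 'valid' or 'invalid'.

s_(k+1) = (-7*k - (k + 1)**2 - 18)/((k + 4)*(k + 5))
s_(k+1) − s_k = -2/(k**3 + 12*k**2 + 47*k + 60)
(s_(k+1) − s_k) − t_k = 0

Valid — Δs_k = t_k.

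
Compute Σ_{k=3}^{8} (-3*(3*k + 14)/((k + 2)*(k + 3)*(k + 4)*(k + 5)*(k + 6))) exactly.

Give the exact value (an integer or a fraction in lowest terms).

r(k) = (k + 2)*(3*k + 17)/((k + 7)*(3*k + 14)) after simplifying.
Normal form (A,B,C) = (k + 2, k + 7, k + 14/3).
Solve (k + 2)·f(k+1) − (k + 6)·f(k) = k + 14/3.
deg f ≤ 4 (via 1,1,1).
Coefficient equations give f(k) = k*(k + 4)*(k**2 + 10*k + 31)/90.
R(k) = B(k−1)·f(k)/C(k) = k*(k + 4)*(k + 6)*(k**2 + 10*k + 31)/(30*(3*k + 14)); s_k = R·t_k = k*(-k**2 - 10*k - 31)/(10*(k**3 + 10*k**2 + 31*k + 30)).
Δs = 3*(-3*k - 14)/(k**5 + 20*k**4 + 155*k**3 + 580*k**2 + 1044*k + 720), as required.
Telescoping: Σ = s_(9) − s_(3) = -303/3080 − (-7/80) = -67/6160.

Σ = -67/6160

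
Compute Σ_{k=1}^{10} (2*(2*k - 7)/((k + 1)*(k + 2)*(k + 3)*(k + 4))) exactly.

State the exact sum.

t_(k+1)/t_k = (k + 1)*(2*k - 5)/((k + 5)*(2*k - 7)).
Factor: A=k + 1; B=k + 5; C=k - 7/2.
Key eq: (k + 1)·f(k+1) = (k + 4)·f(k) + (k - 7/2).
Degrees (1,1,1) ⇒ d ≤ 3.
A polynomial solution: f(k) = -k*(k**2 + 6*k + 14)/6.
So s_k = (B(k−1)f/C)·t_k = (-k*(k + 4)*(k**2 + 6*k + 14)/(3*(2*k - 7)))·t_k = 2*k*(-k**2 - 6*k - 14)/(3*(k + 1)*(k + 2)*(k + 3)).
Check: Δs_k = 2*(2*k - 7)/(k**4 + 10*k**3 + 35*k**2 + 50*k + 24). ✓
Telescoping: Σ = s_(11) − s_(1) = -737/1092 − (-7/12) = -25/273.

Σ = -25/273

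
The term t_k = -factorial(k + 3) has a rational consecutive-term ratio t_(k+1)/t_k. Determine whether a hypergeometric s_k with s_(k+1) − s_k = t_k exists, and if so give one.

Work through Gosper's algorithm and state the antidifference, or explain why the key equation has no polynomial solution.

Step 1: r(k) = k + 4.
Gosper form: A/B · C(k+1)/C(k) with A=k + 4, B=1, C=1.
Set up (k + 4)·f(k+1) − (1)·f(k) − (1) = 0.
d = -1 from the (1,0,0) case.
Bound -1 < 0, so the key equation has no polynomial solution.

none — t_k is not Gosper-summable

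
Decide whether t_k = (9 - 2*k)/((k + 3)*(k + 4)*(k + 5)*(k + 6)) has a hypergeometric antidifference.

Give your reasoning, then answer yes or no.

Compute t_(k+1)/t_k: get (k + 3)*(2*k - 7)/((k + 7)*(2*k - 9)).
So A=k + 3 and B=k + 7, with C=k - 9/2.
Set up (k + 3)·f(k+1) − (k + 6)·f(k) − (k - 9/2) = 0.
deg f ≤ 3 (via 1,1,1).
Solve for f: f(k) = -k*(k**2 + 12*k + 77)/60 (degree 3 ≤ 3).
Then R = B(k−1)f/C = -k*(k + 6)*(k**2 + 12*k + 77)/(30*(2*k - 9)), so s_k = R(k)·t_k = k*(k**2 + 12*k + 77)/(30*(k + 3)*(k + 4)*(k + 5)).
Check: Δs_k = (9 - 2*k)/(k**4 + 18*k**3 + 119*k**2 + 342*k + 360). ✓

Yes. s_k = k*(k**2 + 12*k + 77)/(30*(k + 3)*(k + 4)*(k + 5)).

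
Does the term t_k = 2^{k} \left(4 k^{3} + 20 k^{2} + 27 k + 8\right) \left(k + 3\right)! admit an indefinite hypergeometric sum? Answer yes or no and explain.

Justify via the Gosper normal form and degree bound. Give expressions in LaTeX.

t_(k+1)/t_k = 2*(4*k**4 + 48*k**3 + 207*k**2 + 375*k + 236)/(4*k**3 + 20*k**2 + 27*k + 8).
Factor: A=2*k + 8; B=1; C=k**3 + 5*k**2 + 27*k/4 + 2.
f must satisfy (2*k + 8)·f(k+1) − (1)·f(k) = k**3 + 5*k**2 + 27*k/4 + 2.
Degrees (1,0,3) ⇒ d ≤ 2.
Match coefficients ⇒ f(k) = k*(2*k - 1)/4.
R(k) = B(k−1)·f(k)/C(k) = k*(2*k - 1)/(4*k**3 + 20*k**2 + 27*k + 8); s_k = R·t_k = 2**k*k*(2*k - 1)*factorial(k + 3).
Δs = 2**k*(4*k**3 + 20*k**2 + 27*k + 8)*factorial(k + 3), as required.

Yes. s_k = 2^{k} k \left(2 k - 1\right) \left(k + 3\right)!.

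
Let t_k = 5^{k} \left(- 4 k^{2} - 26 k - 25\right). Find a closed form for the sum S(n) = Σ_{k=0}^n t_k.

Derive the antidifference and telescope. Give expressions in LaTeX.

S(n) = 5^{n + 1} \left(- n^{2} - 6 n - 5\right)

Ratio r(k) = 5*(4*k**2 + 34*k + 55)/(4*k**2 + 26*k + 25).
Take A(k)=5, B(k)=1, C(k)=k**2 + 13*k/2 + 25/4.
Set up (5)·f(k+1) − (1)·f(k) − (k**2 + 13*k/2 + 25/4) = 0.
Bound: deg f ≤ 2.
Solving with deg f ≤ 2: f(k) = k*(k + 4)/4.
Certificate R = B(k−1)f/C = k*(k + 4)/(4*k**2 + 26*k + 25) gives s_k = 5**k*k*(-k - 4).
Verify: 5**k*(-4*k**2 - 26*k - 25) matches t_k.
s_(n+1) = 5**(n + 1)*(-n**2 - 6*n - 5) and s_(0) = 0, so S(n) = 5**(n + 1)*(-n**2 - 6*n - 5).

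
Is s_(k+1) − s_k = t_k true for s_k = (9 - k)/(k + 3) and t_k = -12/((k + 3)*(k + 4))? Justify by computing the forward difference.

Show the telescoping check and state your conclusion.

s_(k+1) = (8 - k)/(k + 4)
s_(k+1) − s_k = -12/(k**2 + 7*k + 12)
(s_(k+1) − s_k) − t_k = 0

Valid — Δs_k = t_k.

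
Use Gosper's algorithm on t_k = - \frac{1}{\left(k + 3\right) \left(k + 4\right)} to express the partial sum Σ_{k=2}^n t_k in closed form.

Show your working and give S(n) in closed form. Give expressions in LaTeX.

S(n) = \frac{1 - n}{5 \left(n + 4\right)}

Ratio r(k) = (k + 3)/(k + 5).
Normal form (A,B,C) = (k + 3, k + 5, 1).
Set up (k + 3)·f(k+1) − (k + 4)·f(k) − (1) = 0.
d = 1 from the (1,1,0) case.
A polynomial solution: f(k) = k/3.
Get s_k = R·t_k = -k/(3*k + 9) with R(k) = B(k−1)f(k)/C(k) = k*(k + 4)/3.
Δs = -1/(k**2 + 7*k + 12), as required.
Telescope: S(n) = s_(n+1) − s_(2) = (-n - 1)/(3*(n + 4)) − (-2/15) = (1 - n)/(5*(n + 4)).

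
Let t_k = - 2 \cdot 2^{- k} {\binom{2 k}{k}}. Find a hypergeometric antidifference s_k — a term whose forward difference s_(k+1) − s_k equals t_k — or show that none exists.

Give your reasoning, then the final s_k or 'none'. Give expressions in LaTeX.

The ratio is (2*k + 1)/(k + 1).
Take A(k)=2*k + 1, B(k)=k + 1, C(k)=1.
Solve (2*k + 1)·f(k+1) − (k)·f(k) = 1.
Bound: deg f ≤ -1.
Negative degree bound (-1): no f exists, t_k not Gosper-summable.

none — t_k is not Gosper-summable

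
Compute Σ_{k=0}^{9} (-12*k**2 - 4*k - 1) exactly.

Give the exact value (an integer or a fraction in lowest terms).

Σ = -3610

Ratio r(k) = (12*k**2 + 28*k + 17)/(12*k**2 + 4*k + 1).
A = 1, B = 1, C = k**2 + k/3 + 1/12.
Key eq: (1)·f(k+1) = (1)·f(k) + (k**2 + k/3 + 1/12).
deg f ≤ 3 (via 0,0,2).
Solving with deg f ≤ 3: f(k) = k*(2*k - 1)**2/12.
Then R = B(k−1)f/C = k*(2*k - 1)**2/(12*k**2 + 4*k + 1), so s_k = R(k)·t_k = k*(-4*k**2 + 4*k - 1).
Δs = -12*k**2 - 4*k - 1, as required.
Sum = s_(10) − s_(0); s_(10) = -3610, s_(0) = 0 ⇒ -3610.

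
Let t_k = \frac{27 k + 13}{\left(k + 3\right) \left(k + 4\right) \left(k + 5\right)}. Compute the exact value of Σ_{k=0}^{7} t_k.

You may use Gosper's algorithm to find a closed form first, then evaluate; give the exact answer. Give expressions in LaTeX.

Ratio r(k) = (k + 3)*(27*k + 40)/((k + 6)*(27*k + 13)).
A = k + 3, B = k + 6, C = k + 13/27.
Key eq: (k + 3)·f(k+1) = (k + 5)·f(k) + (k + 13/27).
Degrees (1,1,1) ⇒ d ≤ 2.
Coefficient equations give f(k) = k*(47*k + 5)/324.
R(k) = B(k−1)·f(k)/C(k) = k*(k + 5)*(47*k + 5)/(12*(27*k + 13)); s_k = R·t_k = k*(47*k + 5)/(12*(k + 3)*(k + 4)).
s_(k+1) − s_k = (27*k + 13)/(k**3 + 12*k**2 + 47*k + 60) = t_k.
Σ_(k=0)^(7) t_k = s_(8) − s_(0) = 127/66 − (0) = 127/66.

Σ = 127/66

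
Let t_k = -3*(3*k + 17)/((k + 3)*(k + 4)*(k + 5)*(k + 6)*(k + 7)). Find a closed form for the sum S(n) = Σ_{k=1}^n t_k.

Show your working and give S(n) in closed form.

Step 1: r(k) = (k + 3)*(3*k + 20)/((k + 8)*(3*k + 17)).
So A=k + 3 and B=k + 8, with C=k + 17/3.
Need (k + 3)·f(k+1) − (k + 7)·f(k) = k + 17/3.
Degrees (1,1,1) ⇒ d ≤ 4.
Solve for f: f(k) = k*(k + 5)*(k**2 + 13*k + 54)/216 (degree 4 ≤ 4).
So s_k = (B(k−1)f/C)·t_k = (k*(k + 5)*(k + 7)*(k**2 + 13*k + 54)/(72*(3*k + 17)))·t_k = k*(-k**2 - 13*k - 54)/(24*(k**3 + 13*k**2 + 54*k + 72)).
Δs = 3*(-3*k - 17)/(k**5 + 25*k**4 + 245*k**3 + 1175*k**2 + 2754*k + 2520), as required.
Σ_(k=1)^n t_k = s_(n+1) − s_(1) = ((-n**3 - 16*n**2 - 83*n - 68)/(24*(n**3 + 16*n**2 + 83*n + 140))) − (-17/840), i.e. 3*n*(-n**2 - 16*n - 83)/(140*(n**3 + 16*n**2 + 83*n + 140)).

S(n) = 3*n*(-n**2 - 16*n - 83)/(140*(n**3 + 16*n**2 + 83*n + 140))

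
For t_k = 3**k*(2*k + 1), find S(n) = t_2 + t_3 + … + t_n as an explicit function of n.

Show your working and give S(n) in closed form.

S(n) = 3*3**n*n - 9

Step 1: r(k) = 3*(2*k + 3)/(2*k + 1).
So A=3 and B=1, with C=k + 1/2.
Set up (3)·f(k+1) − (1)·f(k) − (k + 1/2) = 0.
deg f ≤ 1 (via 0,0,1).
Coefficient equations give f(k) = (k - 1)/2.
R(k) = B(k−1)·f(k)/C(k) = (k - 1)/(2*k + 1); s_k = R·t_k = 3**k*(k - 1).
Check: Δs_k = 3**k*(2*k + 1). ✓
Evaluate: s_(n+1) = 3**(n + 1)*n; subtract s_(2) = 9 ⇒ S(n) = 3*3**n*n - 9.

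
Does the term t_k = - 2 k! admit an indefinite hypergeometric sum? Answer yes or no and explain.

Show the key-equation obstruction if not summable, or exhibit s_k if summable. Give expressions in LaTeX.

No. Not Gosper-summable.

Compute t_(k+1)/t_k: get k + 1.
Normal form (A,B,C) = (k + 1, 1, 1).
Need (k + 1)·f(k+1) − (1)·f(k) = 1.
deg f ≤ -1 (via 1,0,0).
Negative degree bound (-1): no f exists, t_k not Gosper-summable.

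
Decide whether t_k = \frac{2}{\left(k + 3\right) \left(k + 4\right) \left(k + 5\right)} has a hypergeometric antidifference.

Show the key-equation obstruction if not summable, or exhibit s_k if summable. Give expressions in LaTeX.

The ratio is (k + 3)/(k + 6).
A = k + 3, B = k + 6, C = 1.
Set up (k + 3)·f(k+1) − (k + 5)·f(k) − (1) = 0.
deg f ≤ 2 (via 1,1,0).
Coefficient equations give f(k) = k*(k + 7)/24.
So s_k = (B(k−1)f/C)·t_k = (k*(k + 5)*(k + 7)/24)·t_k = k*(k + 7)/(12*(k + 3)*(k + 4)).
Verify: 2/(k**3 + 12*k**2 + 47*k + 60) matches t_k.

Yes. s_k = \frac{k \left(k + 7\right)}{12 \left(k + 3\right) \left(k + 4\right)}.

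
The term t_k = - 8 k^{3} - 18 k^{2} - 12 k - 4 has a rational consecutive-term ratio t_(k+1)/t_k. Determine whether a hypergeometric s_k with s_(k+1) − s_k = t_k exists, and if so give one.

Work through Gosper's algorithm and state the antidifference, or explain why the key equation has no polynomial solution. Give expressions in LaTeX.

s_k = k \left(- 2 k^{3} - 2 k^{2} + k - 1\right)

Ratio r(k) = (4*k**3 + 21*k**2 + 36*k + 21)/(4*k**3 + 9*k**2 + 6*k + 2).
A = 1, B = 1, C = k**3 + 9*k**2/4 + 3*k/2 + 1/2.
Solve (1)·f(k+1) − (1)·f(k) = k**3 + 9*k**2/4 + 3*k/2 + 1/2.
d = 4 from the (0,0,3) case.
Match coefficients ⇒ f(k) = k*(2*k**3 + 2*k**2 - k + 1)/8.
R(k) = B(k−1)·f(k)/C(k) = k*(2*k**3 + 2*k**2 - k + 1)/(2*(4*k**3 + 9*k**2 + 6*k + 2)); s_k = R·t_k = k*(-2*k**3 - 2*k**2 + k - 1).
s_(k+1) − s_k = -8*k**3 - 18*k**2 - 12*k - 4 = t_k.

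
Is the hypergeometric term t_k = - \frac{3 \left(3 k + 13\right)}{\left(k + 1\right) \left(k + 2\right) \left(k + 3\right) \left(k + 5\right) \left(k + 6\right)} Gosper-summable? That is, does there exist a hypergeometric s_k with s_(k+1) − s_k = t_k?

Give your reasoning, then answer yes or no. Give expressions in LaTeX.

The ratio is (k + 1)*(k + 5)*(3*k + 16)/((k + 4)*(k + 7)*(3*k + 13)).
Factor: A=k + 1; B=k + 7; C=k**2 + 25*k/3 + 52/3.
Need (k + 1)·f(k+1) − (k + 6)·f(k) = k**2 + 25*k/3 + 52/3.
From deg A=1, deg B=1, deg C=2: d=5.
Coefficient equations give f(k) = k*(k + 3)*(k + 4)*(k**2 + 8*k + 17)/30.
Certificate R = B(k−1)f/C = k*(k + 3)*(k + 6)*(k**2 + 8*k + 17)/(10*(3*k + 13)) gives s_k = 3*k*(-k**2 - 8*k - 17)/(10*(k**3 + 8*k**2 + 17*k + 10)).
Δs = 3*(-3*k - 13)/(k**5 + 17*k**4 + 107*k**3 + 307*k**2 + 396*k + 180), as required.

Yes. s_k = \frac{3 k \left(- k^{2} - 8 k - 17\right)}{10 \left(k^{3} + 8 k^{2} + 17 k + 10\right)}.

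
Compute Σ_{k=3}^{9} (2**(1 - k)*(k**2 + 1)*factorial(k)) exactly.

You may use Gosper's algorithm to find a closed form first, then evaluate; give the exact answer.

Ratio r(k) = (k + 1)*((k + 1)**2 + 1)/(2*(k**2 + 1)).
So A=k/2 + 1/2 and B=1, with C=k**2 + 1.
Set up (k/2 + 1/2)·f(k+1) − (1)·f(k) − (k**2 + 1) = 0.
d = 1 from the (1,0,2) case.
Solving with deg f ≤ 1: f(k) = 2*k.
R(k) = B(k−1)·f(k)/C(k) = 2*k/(k**2 + 1); s_k = R·t_k = 2**(2 - k)*k*factorial(k).
Check: Δs_k = 2**(1 - k)*(k**2 + 1)*factorial(k). ✓
Evaluate s at k=10 and k=3: 141750 and 9; difference 141741.

Σ = 141741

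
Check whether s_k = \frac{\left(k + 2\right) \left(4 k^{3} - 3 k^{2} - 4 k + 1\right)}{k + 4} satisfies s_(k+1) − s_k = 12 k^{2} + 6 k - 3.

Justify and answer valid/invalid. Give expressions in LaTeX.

s_(k+1) = (4*k**4 + 21*k**3 + 29*k**2 + 4*k - 6)/(k + 5)
s_(k+1) − s_k = (12*k**4 + 98*k**3 + 177*k**2 + 43*k - 34)/(k**2 + 9*k + 20)
(s_(k+1) − s_k) − t_k = 2*(-8*k**3 - 57*k**2 - 25*k + 13)/(k**2 + 9*k + 20)

Invalid: residual \frac{2 \left(- 8 k^{3} - 57 k^{2} - 25 k + 13\right)}{k^{2} + 9 k + 20} ≠ 0.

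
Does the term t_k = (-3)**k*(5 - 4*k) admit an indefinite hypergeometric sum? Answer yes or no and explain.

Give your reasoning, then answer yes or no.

Yes. s_k = (-3)**k*(k - 2).

Ratio r(k) = 3*(1 - 4*k)/(4*k - 5).
Take A(k)=-3, B(k)=1, C(k)=k - 5/4.
Solve (-3)·f(k+1) − (1)·f(k) = k - 5/4.
From deg A=0, deg B=0, deg C=1: d=1.
Solve for f: f(k) = -(k - 2)/4 (degree 1 ≤ 1).
Get s_k = R·t_k = (-3)**k*(k - 2) with R(k) = B(k−1)f(k)/C(k) = -(k - 2)/(4*k - 5).
Δs = (-3)**k*(5 - 4*k), as required.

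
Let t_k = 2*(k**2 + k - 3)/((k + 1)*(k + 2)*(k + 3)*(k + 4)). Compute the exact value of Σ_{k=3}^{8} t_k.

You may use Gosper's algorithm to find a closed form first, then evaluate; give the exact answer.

Σ = 1/10

The ratio is (k + 1)*(k + (k + 1)**2 - 2)/((k + 5)*(k**2 + k - 3)).
Gosper form: A/B · C(k+1)/C(k) with A=k + 1, B=k + 5, C=k**2 + k - 3.
Key eq: (k + 1)·f(k+1) = (k + 4)·f(k) + (k**2 + k - 3).
Degrees (1,1,2) ⇒ d ≤ 3.
Solve for f: f(k) = -k*(k + 2) (degree 2 ≤ 3).
Get s_k = R·t_k = -2*k/(k**2 + 4*k + 3) with R(k) = B(k−1)f(k)/C(k) = -k*(k + 2)*(k + 4)/(k**2 + k - 3).
Δs = 2*(k**2 + k - 3)/(k**4 + 10*k**3 + 35*k**2 + 50*k + 24), as required.
Evaluate s at k=9 and k=3: -3/20 and -1/4; difference 1/10.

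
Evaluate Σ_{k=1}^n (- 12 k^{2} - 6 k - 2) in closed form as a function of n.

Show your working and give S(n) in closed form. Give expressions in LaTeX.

S(n) = n \left(- 4 n^{2} - 9 n - 7\right)

Compute t_(k+1)/t_k: get (6*k**2 + 15*k + 10)/(6*k**2 + 3*k + 1).
Gosper form: A/B · C(k+1)/C(k) with A=1, B=1, C=k**2 + k/2 + 1/6.
Solve (1)·f(k+1) − (1)·f(k) = k**2 + k/2 + 1/6.
Bound: deg f ≤ 3.
Solving with deg f ≤ 3: f(k) = k*(4*k**2 - 3*k + 1)/12.
Certificate R = B(k−1)f/C = k*(4*k**2 - 3*k + 1)/(2*(6*k**2 + 3*k + 1)) gives s_k = k*(-4*k**2 + 3*k - 1).
Δs = -12*k**2 - 6*k - 2, as required.
Σ_(k=1)^n t_k = s_(n+1) − s_(1) = (-4*n**3 - 9*n**2 - 7*n - 2) − (-2), i.e. n*(-4*n**2 - 9*n - 7).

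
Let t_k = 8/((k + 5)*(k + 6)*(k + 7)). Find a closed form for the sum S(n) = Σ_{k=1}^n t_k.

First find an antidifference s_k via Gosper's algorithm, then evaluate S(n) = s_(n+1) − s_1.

Step 1: r(k) = (k + 5)/(k + 8).
Take A(k)=k + 5, B(k)=k + 8, C(k)=1.
Need (k + 5)·f(k+1) − (k + 7)·f(k) = 1.
Bound: deg f ≤ 2.
Match coefficients ⇒ f(k) = k*(k + 11)/60.
Then R = B(k−1)f/C = k*(k + 7)*(k + 11)/60, so s_k = R(k)·t_k = 2*k*(k + 11)/(15*(k + 5)*(k + 6)).
Δs = 8/(k**3 + 18*k**2 + 107*k + 210), as required.
Telescope: S(n) = s_(n+1) − s_(1) = 2*(n**2 + 13*n + 12)/(15*(n**2 + 13*n + 42)) − (4/105) = 2*n*(n + 13)/(21*(n**2 + 13*n + 42)).

S(n) = 2*n*(n + 13)/(21*(n**2 + 13*n + 42))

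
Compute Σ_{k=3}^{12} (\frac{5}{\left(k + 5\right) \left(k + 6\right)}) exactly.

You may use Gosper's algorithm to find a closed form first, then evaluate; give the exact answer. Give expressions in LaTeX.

Σ = 25/72

Step 1: r(k) = (k + 5)/(k + 7).
Gosper form: A/B · C(k+1)/C(k) with A=k + 5, B=k + 7, C=1.
Set up (k + 5)·f(k+1) − (k + 6)·f(k) − (1) = 0.
d = 1 from the (1,1,0) case.
Solve for f: f(k) = k/5 (degree 1 ≤ 1).
Certificate R = B(k−1)f/C = k*(k + 6)/5 gives s_k = k/(k + 5).
Verify: 5/(k**2 + 11*k + 30) matches t_k.
Σ_(k=3)^(12) t_k = s_(13) − s_(3) = 13/18 − (3/8) = 25/72.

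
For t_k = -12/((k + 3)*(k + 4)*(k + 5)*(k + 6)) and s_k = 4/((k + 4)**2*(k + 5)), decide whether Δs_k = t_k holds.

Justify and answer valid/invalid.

Invalid: residual 8*(2*k + 9)/(k**6 + 27*k**5 + 301*k**4 + 1773*k**3 + 5818*k**2 + 10080*k + 7200) ≠ 0.

s_(k+1) = 4/((k + 5)**2*(k + 6))
s_(k+1) − s_k = 4*((k + 4)**2 - (k + 5)*(k + 6))/((k + 4)**2*(k + 5)**2*(k + 6))
(s_(k+1) − s_k) − t_k = 8*(2*k + 9)/(k**6 + 27*k**5 + 301*k**4 + 1773*k**3 + 5818*k**2 + 10080*k + 7200)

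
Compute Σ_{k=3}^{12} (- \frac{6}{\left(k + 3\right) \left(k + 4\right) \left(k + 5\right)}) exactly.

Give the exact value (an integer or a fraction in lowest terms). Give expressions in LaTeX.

Step 1: r(k) = (k + 3)/(k + 6).
Take A(k)=k + 3, B(k)=k + 6, C(k)=1.
Set up (k + 3)·f(k+1) − (k + 5)·f(k) − (1) = 0.
From deg A=1, deg B=1, deg C=0: d=2.
Match coefficients ⇒ f(k) = k*(k + 7)/24.
R(k) = B(k−1)·f(k)/C(k) = k*(k + 5)*(k + 7)/24; s_k = R·t_k = k*(-k - 7)/(4*(k + 3)*(k + 4)).
Check: Δs_k = -6/(k**3 + 12*k**2 + 47*k + 60). ✓
Telescoping: Σ = s_(13) − s_(3) = -65/272 − (-5/28) = -115/1904.

Σ = -115/1904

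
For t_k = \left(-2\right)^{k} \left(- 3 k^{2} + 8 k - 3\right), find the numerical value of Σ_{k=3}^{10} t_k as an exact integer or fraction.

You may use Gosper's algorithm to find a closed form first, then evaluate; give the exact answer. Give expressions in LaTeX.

Compute t_(k+1)/t_k: get 2*(-3*k**2 + 2*k + 2)/(3*k**2 - 8*k + 3).
So A=-2 and B=1, with C=k**2 - 8*k/3 + 1.
f must satisfy (-2)·f(k+1) − (1)·f(k) = k**2 - 8*k/3 + 1.
d = 2 from the (0,0,2) case.
Solve for f: f(k) = -(k - 3)*(k - 1)/3 (degree 2 ≤ 2).
Certificate R = B(k−1)f/C = -(k - 3)*(k - 1)/(3*k**2 - 8*k + 3) gives s_k = (-2)**k*(k**2 - 4*k + 3).
s_(k+1) − s_k = (-2)**k*(-3*k**2 + 8*k - 3) = t_k.
Sum = s_(11) − s_(3); s_(11) = -163840, s_(3) = 0 ⇒ -163840.

Σ = -163840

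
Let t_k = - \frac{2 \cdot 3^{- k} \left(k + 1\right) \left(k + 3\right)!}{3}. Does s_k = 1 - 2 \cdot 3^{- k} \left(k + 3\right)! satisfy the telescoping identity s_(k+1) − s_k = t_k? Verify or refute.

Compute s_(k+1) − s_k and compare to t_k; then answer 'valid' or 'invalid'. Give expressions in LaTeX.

Valid — Δs_k = t_k.

s_(k+1) = -2*3**(-k - 1)*factorial(k + 4) + 1
s_(k+1) − s_k = -2*(k + 1)*factorial(k + 3)/(3*3**k)
(s_(k+1) − s_k) − t_k = 0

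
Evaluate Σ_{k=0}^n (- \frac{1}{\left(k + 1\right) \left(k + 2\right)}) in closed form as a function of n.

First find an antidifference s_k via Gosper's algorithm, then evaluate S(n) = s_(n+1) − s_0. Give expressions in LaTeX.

r(k) = (k + 1)/(k + 3) after simplifying.
Gosper form: A/B · C(k+1)/C(k) with A=k + 1, B=k + 3, C=1.
f must satisfy (k + 1)·f(k+1) − (k + 2)·f(k) = 1.
From deg A=1, deg B=1, deg C=0: d=1.
Solve for f: f(k) = k (degree 1 ≤ 1).
R(k) = B(k−1)·f(k)/C(k) = k*(k + 2); s_k = R·t_k = -k/(k + 1).
Check: Δs_k = -1/(k**2 + 3*k + 2). ✓
Evaluate: s_(n+1) = (-n - 1)/(n + 2); subtract s_(0) = 0 ⇒ S(n) = (-n - 1)/(n + 2).

S(n) = \frac{- n - 1}{n + 2}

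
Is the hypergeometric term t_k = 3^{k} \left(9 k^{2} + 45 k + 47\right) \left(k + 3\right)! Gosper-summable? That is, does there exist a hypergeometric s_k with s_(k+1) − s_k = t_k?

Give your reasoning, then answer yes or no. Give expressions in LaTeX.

Compute t_(k+1)/t_k: get 3*(9*k**3 + 99*k**2 + 353*k + 404)/(9*k**2 + 45*k + 47).
Take A(k)=3*k + 12, B(k)=1, C(k)=k**2 + 5*k + 47/9.
f must satisfy (3*k + 12)·f(k+1) − (1)·f(k) = k**2 + 5*k + 47/9.
Degrees (1,0,2) ⇒ d ≤ 1.
A polynomial solution: f(k) = (3*k + 1)/9.
Get s_k = R·t_k = 3**k*(3*k + 1)*factorial(k + 3) with R(k) = B(k−1)f(k)/C(k) = (3*k + 1)/(9*k**2 + 45*k + 47).
Check: Δs_k = 3**k*(9*k**2 + 45*k + 47)*factorial(k + 3). ✓

Yes. s_k = 3^{k} \left(3 k + 1\right) \left(k + 3\right)!.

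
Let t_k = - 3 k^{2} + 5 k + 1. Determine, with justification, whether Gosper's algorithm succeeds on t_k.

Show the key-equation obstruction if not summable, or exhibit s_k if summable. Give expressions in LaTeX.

Compute t_(k+1)/t_k: get (3*k**2 + k - 3)/(3*k**2 - 5*k - 1).
Gosper form: A/B · C(k+1)/C(k) with A=1, B=1, C=k**2 - 5*k/3 - 1/3.
Solve (1)·f(k+1) − (1)·f(k) = k**2 - 5*k/3 - 1/3.
deg f ≤ 3 (via 0,0,2).
Solving with deg f ≤ 3: f(k) = k*(k**2 - 4*k + 2)/3.
Then R = B(k−1)f/C = k*(k**2 - 4*k + 2)/(3*k**2 - 5*k - 1), so s_k = R(k)·t_k = k*(-k**2 + 4*k - 2).
Verify: -3*k**2 + 5*k + 1 matches t_k.

Yes. s_k = k \left(- k^{2} + 4 k - 2\right).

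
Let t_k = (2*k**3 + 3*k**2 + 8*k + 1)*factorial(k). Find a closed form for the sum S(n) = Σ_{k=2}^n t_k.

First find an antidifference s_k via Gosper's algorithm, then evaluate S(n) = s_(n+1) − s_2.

S(n) = 2*n**3*factorial(n) + 5*n**2*factorial(n) + 7*n*factorial(n) + 4*factorial(n) - 18

t_(k+1)/t_k = (2*k**4 + 11*k**3 + 29*k**2 + 34*k + 14)/(2*k**3 + 3*k**2 + 8*k + 1).
A = k + 1, B = 1, C = k**3 + 3*k**2/2 + 4*k + 1/2.
Set up (k + 1)·f(k+1) − (1)·f(k) − (k**3 + 3*k**2/2 + 4*k + 1/2) = 0.
Degrees (1,0,3) ⇒ d ≤ 2.
Coefficient equations give f(k) = (2*k**2 - k + 3)/2.
Certificate R = B(k−1)f/C = (2*k**2 - k + 3)/(2*k**3 + 3*k**2 + 8*k + 1) gives s_k = (2*k**2 - k + 3)*factorial(k).
Verify: (2*k**3 + 3*k**2 + 8*k + 1)*factorial(k) matches t_k.
s_(n+1) = (2*n**2 + 3*n + 4)*factorial(n + 1) and s_(2) = 18, so S(n) = 2*n**3*factorial(n) + 5*n**2*factorial(n) + 7*n*factorial(n) + 4*factorial(n) - 18.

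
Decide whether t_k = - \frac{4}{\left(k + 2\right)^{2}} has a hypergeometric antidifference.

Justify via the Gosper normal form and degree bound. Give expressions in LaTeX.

r(k) = (k + 2)**2/(k + 3)**2 after simplifying.
Take A(k)=k**2 + 4*k + 4, B(k)=k**2 + 6*k + 9, C(k)=1.
Set up (k**2 + 4*k + 4)·f(k+1) − (k**2 + 4*k + 4)·f(k) − (1) = 0.
Bound: deg f ≤ 0.
f = c0 ⇒ A·f(k+1) − B(k−1)·f(k) − C = -1. The system {-1 = 0} is inconsistent; no antidifference.

No — key equation has no polynomial f.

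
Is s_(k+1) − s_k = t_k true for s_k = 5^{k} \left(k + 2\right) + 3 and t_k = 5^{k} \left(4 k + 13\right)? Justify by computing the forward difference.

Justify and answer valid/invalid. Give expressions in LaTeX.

valid; difference matches t_k

s_(k+1) = 5**(k + 1)*(k + 3) + 3
s_(k+1) − s_k = 5**k*(4*k + 13)
(s_(k+1) − s_k) − t_k = 0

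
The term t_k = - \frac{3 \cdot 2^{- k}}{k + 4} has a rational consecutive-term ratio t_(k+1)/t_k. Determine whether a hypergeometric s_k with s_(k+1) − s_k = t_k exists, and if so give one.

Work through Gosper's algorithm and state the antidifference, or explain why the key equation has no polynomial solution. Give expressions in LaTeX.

Step 1: r(k) = (k + 4)/(2*(k + 5)).
Factor: A=k/2 + 2; B=k + 5; C=1.
Need (k/2 + 2)·f(k+1) − (k + 4)·f(k) = 1.
Bound: deg f ≤ -1.
Negative degree bound (-1): no f exists, t_k not Gosper-summable.

none (Gosper's algorithm certifies no s_k)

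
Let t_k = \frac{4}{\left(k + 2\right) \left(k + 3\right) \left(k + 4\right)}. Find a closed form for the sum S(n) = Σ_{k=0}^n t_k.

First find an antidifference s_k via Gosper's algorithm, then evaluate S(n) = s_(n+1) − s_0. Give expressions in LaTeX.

The ratio is (k + 2)/(k + 5).
Normal form (A,B,C) = (k + 2, k + 5, 1).
Solve (k + 2)·f(k+1) − (k + 4)·f(k) = 1.
deg f ≤ 2 (via 1,1,0).
Solving with deg f ≤ 2: f(k) = k*(k + 5)/12.
Then R = B(k−1)f/C = k*(k + 4)*(k + 5)/12, so s_k = R(k)·t_k = k*(k + 5)/(3*(k + 2)*(k + 3)).
Check: Δs_k = 4/(k**3 + 9*k**2 + 26*k + 24). ✓
Evaluate: s_(n+1) = (n**2 + 7*n + 6)/(3*(n**2 + 7*n + 12)); subtract s_(0) = 0 ⇒ S(n) = (n**2 + 7*n + 6)/(3*(n**2 + 7*n + 12)).

S(n) = \frac{n^{2} + 7 n + 6}{3 \left(n^{2} + 7 n + 12\right)}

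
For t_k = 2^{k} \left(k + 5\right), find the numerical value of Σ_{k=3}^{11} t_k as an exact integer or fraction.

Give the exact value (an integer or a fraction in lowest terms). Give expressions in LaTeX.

Compute t_(k+1)/t_k: get 2*(k + 6)/(k + 5).
Take A(k)=2, B(k)=1, C(k)=k + 5.
Need (2)·f(k+1) − (1)·f(k) = k + 5.
d = 1 from the (0,0,1) case.
Match coefficients ⇒ f(k) = k + 3.
R(k) = B(k−1)·f(k)/C(k) = (k + 3)/(k + 5); s_k = R·t_k = 2**k*(k + 3).
Check: Δs_k = 2**k*(k + 5). ✓
Telescoping: Σ = s_(12) − s_(3) = 61440 − (48) = 61392.

Σ = 61392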